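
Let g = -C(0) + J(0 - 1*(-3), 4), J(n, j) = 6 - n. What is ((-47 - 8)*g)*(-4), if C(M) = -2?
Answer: 1100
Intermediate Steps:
g = 5 (g = -1*(-2) + (6 - (0 - 1*(-3))) = 2 + (6 - (0 + 3)) = 2 + (6 - 1*3) = 2 + (6 - 3) = 2 + 3 = 5)
((-47 - 8)*g)*(-4) = ((-47 - 8)*5)*(-4) = -55*5*(-4) = -275*(-4) = 1100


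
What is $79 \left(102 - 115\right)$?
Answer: $-1027$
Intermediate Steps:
$79 \left(102 - 115\right) = 79 \left(-13\right) = -1027$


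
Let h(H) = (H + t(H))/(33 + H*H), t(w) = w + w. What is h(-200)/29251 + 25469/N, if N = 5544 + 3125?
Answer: 29824328351327/10151444798327 ≈ 2.9379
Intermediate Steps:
N = 8669
t(w) = 2*w
h(H) = 3*H/(33 + H**2) (h(H) = (H + 2*H)/(33 + H*H) = (3*H)/(33 + H**2) = 3*H/(33 + H**2))
h(-200)/29251 + 25469/N = (3*(-200)/(33 + (-200)**2))/29251 + 25469/8669 = (3*(-200)/(33 + 40000))*(1/29251) + 25469*(1/8669) = (3*(-200)/40033)*(1/29251) + 25469/8669 = (3*(-200)*(1/40033))*(1/29251) + 25469/8669 = -600/40033*1/29251 + 25469/8669 = -600/1171005283 + 25469/8669 = 29824328351327/10151444798327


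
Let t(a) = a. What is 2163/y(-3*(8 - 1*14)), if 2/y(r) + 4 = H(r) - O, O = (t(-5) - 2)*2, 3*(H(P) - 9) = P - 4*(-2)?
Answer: 59843/2 ≈ 29922.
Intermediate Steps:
H(P) = 35/3 + P/3 (H(P) = 9 + (P - 4*(-2))/3 = 9 + (P + 8)/3 = 9 + (8 + P)/3 = 9 + (8/3 + P/3) = 35/3 + P/3)
O = -14 (O = (-5 - 2)*2 = -7*2 = -14)
y(r) = 2/(65/3 + r/3) (y(r) = 2/(-4 + ((35/3 + r/3) - 1*(-14))) = 2/(-4 + ((35/3 + r/3) + 14)) = 2/(-4 + (77/3 + r/3)) = 2/(65/3 + r/3))
2163/y(-3*(8 - 1*14)) = 2163/((6/(65 - 3*(8 - 1*14)))) = 2163/((6/(65 - 3*(8 - 14)))) = 2163/((6/(65 - 3*(-6)))) = 2163/((6/(65 + 18))) = 2163/((6/83)) = 2163/((6*(1/83))) = 2163/(6/83) = 2163*(83/6) = 59843/2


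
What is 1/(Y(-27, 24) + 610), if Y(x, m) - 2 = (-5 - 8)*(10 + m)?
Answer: 1/170 ≈ 0.0058824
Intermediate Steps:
Y(x, m) = -128 - 13*m (Y(x, m) = 2 + (-5 - 8)*(10 + m) = 2 - 13*(10 + m) = 2 + (-130 - 13*m) = -128 - 13*m)
1/(Y(-27, 24) + 610) = 1/((-128 - 13*24) + 610) = 1/((-128 - 312) + 610) = 1/(-440 + 610) = 1/170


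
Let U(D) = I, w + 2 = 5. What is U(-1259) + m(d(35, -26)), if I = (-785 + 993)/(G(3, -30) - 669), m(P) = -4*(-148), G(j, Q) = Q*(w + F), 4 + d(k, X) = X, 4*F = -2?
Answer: 55030/93 ≈ 591.72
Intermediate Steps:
w = 3 (w = -2 + 5 = 3)
F = -½ (F = (¼)*(-2) = -½ ≈ -0.50000)
d(k, X) = -4 + X
G(j, Q) = 5*Q/2 (G(j, Q) = Q*(3 - ½) = Q*(5/2) = 5*Q/2)
m(P) = 592
I = -26/93 (I = (-785 + 993)/((5/2)*(-30) - 669) = 208/(-75 - 669) = 208/(-744) = 208*(-1/744) = -26/93 ≈ -0.27957)
U(D) = -26/93
U(-1259) + m(d(35, -26)) = -26/93 + 592 = 55030/93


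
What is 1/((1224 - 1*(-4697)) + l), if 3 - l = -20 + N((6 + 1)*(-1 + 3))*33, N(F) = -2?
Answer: 1/6010 ≈ 0.00016639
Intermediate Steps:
l = 89 (l = 3 - (-20 - 2*33) = 3 - (-20 - 66) = 3 - 1*(-86) = 3 + 86 = 89)
1/((1224 - 1*(-4697)) + l) = 1/((1224 - 1*(-4697)) + 89) = 1/((1224 + 4697) + 89) = 1/(5921 + 89) = 1/6010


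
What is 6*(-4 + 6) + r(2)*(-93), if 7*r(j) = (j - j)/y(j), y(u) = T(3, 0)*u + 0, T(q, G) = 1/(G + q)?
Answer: 12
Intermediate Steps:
y(u) = u/3 (y(u) = u/(0 + 3) + 0 = u/3 + 0 = u/3)
r(j) = 0 (r(j) = ((j - j)/((j/3)))/7 = (0*(3/j))/7 = (⅐)*0 = 0)
6*(-4 + 6) + r(2)*(-93) = 6*(-4 + 6) + 0*(-93) = 6*2 + 0 = 12 + 0 = 12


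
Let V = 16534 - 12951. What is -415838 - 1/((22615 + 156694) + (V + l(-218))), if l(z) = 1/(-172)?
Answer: -13081191865646/31457423 ≈ -4.1584e+5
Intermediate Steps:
V = 3583
l(z) = -1/172
-415838 - 1/((22615 + 156694) + (V + l(-218))) = -415838 - 1/((22615 + 156694) + (3583 - 1/172)) = -415838 - 1/(179309 + 616275/172) = -415838 - 1/31457423/172 = -415838 - 1*172/31457423 = -415838 - 172/31457423 = -13081191865646/31457423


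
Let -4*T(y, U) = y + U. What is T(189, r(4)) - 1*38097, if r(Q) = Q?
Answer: -152581/4 ≈ -38145.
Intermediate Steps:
T(y, U) = -U/4 - y/4 (T(y, U) = -(y + U)/4 = -(U + y)/4 = -U/4 - y/4)
T(189, r(4)) - 1*38097 = (-¼*4 - ¼*189) - 1*38097 = (-1 - 189/4) - 38097 = -193/4 - 38097 = -152581/4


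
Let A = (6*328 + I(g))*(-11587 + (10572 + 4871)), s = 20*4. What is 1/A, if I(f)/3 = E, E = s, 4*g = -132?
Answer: 1/8514048 ≈ 1.1745e-7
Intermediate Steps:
g = -33 (g = (¼)*(-132) = -33)
s = 80
E = 80
I(f) = 240 (I(f) = 3*80 = 240)
A = 8514048 (A = (6*328 + 240)*(-11587 + (10572 + 4871)) = (1968 + 240)*(-11587 + 15443) = 2208*3856 = 8514048)
1/A = 1/8514048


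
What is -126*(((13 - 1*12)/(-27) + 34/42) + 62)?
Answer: -23728/3 ≈ -7909.3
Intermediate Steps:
-126*(((13 - 1*12)/(-27) + 34/42) + 62) = -126*(((13 - 12)*(-1/27) + 34*(1/42)) + 62) = -126*((1*(-1/27) + 17/21) + 62) = -126*((-1/27 + 17/21) + 62) = -126*(146/189 + 62) = -126*11864/189 = -23728/3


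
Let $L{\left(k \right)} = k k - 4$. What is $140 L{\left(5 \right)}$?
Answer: $2940$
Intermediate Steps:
$L{\left(k \right)} = -4 + k^{2}$ ($L{\left(k \right)} = k^{2} - 4 = -4 + k^{2}$)
$140 L{\left(5 \right)} = 140 \left(-4 + 5^{2}\right) = 140 \left(-4 + 25\right) = 140 \cdot 21 = 2940$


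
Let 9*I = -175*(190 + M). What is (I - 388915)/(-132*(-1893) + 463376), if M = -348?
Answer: -3472585/6419268 ≈ -0.54096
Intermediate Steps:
I = 27650/9 (I = (-175*(190 - 348))/9 = (-175*(-158))/9 = (⅑)*27650 = 27650/9 ≈ 3072.2)
(I - 388915)/(-132*(-1893) + 463376) = (27650/9 - 388915)/(-132*(-1893) + 463376) = -3472585/(9*(249876 + 463376)) = -3472585/9/713252 = -3472585/9*1/713252 = -3472585/6419268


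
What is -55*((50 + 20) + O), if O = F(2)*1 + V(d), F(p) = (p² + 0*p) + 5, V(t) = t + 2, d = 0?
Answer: -4455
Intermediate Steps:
V(t) = 2 + t
F(p) = 5 + p² (F(p) = (p² + 0) + 5 = p² + 5 = 5 + p²)
O = 11 (O = (5 + 2²)*1 + (2 + 0) = (5 + 4)*1 + 2 = 9*1 + 2 = 9 + 2 = 11)
-55*((50 + 20) + O) = -55*((50 + 20) + 11) = -55*(70 + 11) = -55*81 = -4455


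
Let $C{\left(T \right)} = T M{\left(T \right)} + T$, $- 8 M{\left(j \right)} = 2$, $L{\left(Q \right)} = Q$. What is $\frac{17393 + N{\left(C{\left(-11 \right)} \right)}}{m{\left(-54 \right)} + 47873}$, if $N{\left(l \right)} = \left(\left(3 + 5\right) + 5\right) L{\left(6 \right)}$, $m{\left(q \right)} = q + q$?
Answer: $\frac{17471}{47765} \approx 0.36577$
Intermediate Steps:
$M{\left(j \right)} = - \frac{1}{4}$ ($M{\left(j \right)} = \left(- \frac{1}{8}\right) 2 = - \frac{1}{4}$)
$m{\left(q \right)} = 2 q$
$C{\left(T \right)} = \frac{3 T}{4}$ ($C{\left(T \right)} = T \left(- \frac{1}{4}\right) + T = - \frac{T}{4} + T = \frac{3 T}{4}$)
$N{\left(l \right)} = 78$ ($N{\left(l \right)} = \left(\left(3 + 5\right) + 5\right) 6 = \left(8 + 5\right) 6 = 13 \cdot 6 = 78$)
$\frac{17393 + N{\left(C{\left(-11 \right)} \right)}}{m{\left(-54 \right)} + 47873} = \frac{17393 + 78}{2 \left(-54\right) + 47873} = \frac{17471}{-108 + 47873} = \frac{17471}{47765}$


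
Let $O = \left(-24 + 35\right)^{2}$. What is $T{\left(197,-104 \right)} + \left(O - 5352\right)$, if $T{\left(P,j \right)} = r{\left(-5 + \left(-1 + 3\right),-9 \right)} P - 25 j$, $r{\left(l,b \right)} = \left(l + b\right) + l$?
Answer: $-5586$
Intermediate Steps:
$O = 121$ ($O = 11^{2} = 121$)
$r{\left(l,b \right)} = b + 2 l$ ($r{\left(l,b \right)} = \left(b + l\right) + l = b + 2 l$)
$T{\left(P,j \right)} = - 25 j - 15 P$ ($T{\left(P,j \right)} = \left(-9 + 2 \left(-5 + \left(-1 + 3\right)\right)\right) P - 25 j = \left(-9 + 2 \left(-5 + 2\right)\right) P - 25 j = \left(-9 + 2 \left(-3\right)\right) P - 25 j = \left(-9 - 6\right) P - 25 j = - 15 P - 25 j = - 25 j - 15 P$)
$T{\left(197,-104 \right)} + \left(O - 5352\right) = \left(\left(-25\right) \left(-104\right) - 2955\right) + \left(121 - 5352\right) = \left(2600 - 2955\right) - 5231 = -355 - 5231 = -5586$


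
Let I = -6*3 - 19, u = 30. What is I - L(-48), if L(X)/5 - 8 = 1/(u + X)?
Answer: -1381/18 ≈ -76.722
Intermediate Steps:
L(X) = 40 + 5/(30 + X)
I = -37 (I = -18 - 19 = -37)
I - L(-48) = -37 - 5*(241 + 8*(-48))/(30 - 48) = -37 - 5*(241 - 384)/(-18) = -37 - 5*(-1)*(-143)/18 = -37 - 1*715/18 = -37 - 715/18 = -1381/18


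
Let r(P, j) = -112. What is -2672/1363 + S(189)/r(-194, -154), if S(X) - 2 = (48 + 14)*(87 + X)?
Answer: -11812823/76328 ≈ -154.76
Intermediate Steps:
S(X) = 5396 + 62*X (S(X) = 2 + (48 + 14)*(87 + X) = 2 + 62*(87 + X) = 2 + (5394 + 62*X) = 5396 + 62*X)
-2672/1363 + S(189)/r(-194, -154) = -2672/1363 + (5396 + 62*189)/(-112) = -2672*1/1363 + (5396 + 11718)*(-1/112) = -2672/1363 + 17114*(-1/112) = -2672/1363 - 8557/56 = -11812823/76328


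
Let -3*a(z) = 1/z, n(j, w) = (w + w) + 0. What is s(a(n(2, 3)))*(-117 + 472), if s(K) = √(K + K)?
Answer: 355*I/3 ≈ 118.33*I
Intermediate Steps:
n(j, w) = 2*w (n(j, w) = 2*w + 0 = 2*w)
a(z) = -1/(3*z)
s(K) = √2*√K (s(K) = √(2*K) = √2*√K)
s(a(n(2, 3)))*(-117 + 472) = (√2*√(-1/(3*(2*3))))*(-117 + 472) = (√2*√(-⅓/6))*355 = (√2*√(-⅓*⅙))*355 = (√2*√(-1/18))*355 = (√2*(I*√2/6))*355 = (I/3)*355 = 355*I/3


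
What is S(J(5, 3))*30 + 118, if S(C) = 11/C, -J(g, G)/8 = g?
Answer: 439/4 ≈ 109.75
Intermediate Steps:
J(g, G) = -8*g
S(J(5, 3))*30 + 118 = (11/((-8*5)))*30 + 118 = (11/(-40))*30 + 118 = (11*(-1/40))*30 + 118 = -11/40*30 + 118 = -33/4 + 118 = 439/4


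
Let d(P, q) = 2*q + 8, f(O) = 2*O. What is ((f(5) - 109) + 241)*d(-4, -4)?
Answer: 0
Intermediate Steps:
d(P, q) = 8 + 2*q
((f(5) - 109) + 241)*d(-4, -4) = ((2*5 - 109) + 241)*(8 + 2*(-4)) = ((10 - 109) + 241)*(8 - 8) = (-99 + 241)*0 = 142*0 = 0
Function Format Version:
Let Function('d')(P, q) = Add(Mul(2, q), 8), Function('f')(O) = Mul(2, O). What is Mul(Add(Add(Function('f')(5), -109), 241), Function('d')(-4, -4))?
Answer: 0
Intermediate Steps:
Function('d')(P, q) = Add(8, Mul(2, q))
Mul(Add(Add(Function('f')(5), -109), 241), Function('d')(-4, -4)) = Mul(Add(Add(Mul(2, 5), -109), 241), Add(8, Mul(2, -4))) = Mul(Add(Add(10, -109), 241), Add(8, -8)) = Mul(Add(-99, 241), 0) = Mul(142, 0) = 0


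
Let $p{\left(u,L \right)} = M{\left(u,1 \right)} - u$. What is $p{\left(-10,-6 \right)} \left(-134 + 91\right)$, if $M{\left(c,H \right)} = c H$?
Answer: $0$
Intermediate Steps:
$M{\left(c,H \right)} = H c$
$p{\left(u,L \right)} = 0$ ($p{\left(u,L \right)} = 1 u - u = u - u = 0$)
$p{\left(-10,-6 \right)} \left(-134 + 91\right) = 0 \left(-134 + 91\right) = 0 \left(-43\right) = 0$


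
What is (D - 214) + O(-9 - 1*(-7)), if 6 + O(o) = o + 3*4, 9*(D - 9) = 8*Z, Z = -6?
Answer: -619/3 ≈ -206.33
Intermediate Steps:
D = 11/3 (D = 9 + (8*(-6))/9 = 9 + (⅑)*(-48) = 9 - 16/3 = 11/3 ≈ 3.6667)
O(o) = 6 + o (O(o) = -6 + (o + 3*4) = -6 + (o + 12) = -6 + (12 + o) = 6 + o)
(D - 214) + O(-9 - 1*(-7)) = (11/3 - 214) + (6 + (-9 - 1*(-7))) = -631/3 + (6 + (-9 + 7)) = -631/3 + (6 - 2) = -631/3 + 4 = -619/3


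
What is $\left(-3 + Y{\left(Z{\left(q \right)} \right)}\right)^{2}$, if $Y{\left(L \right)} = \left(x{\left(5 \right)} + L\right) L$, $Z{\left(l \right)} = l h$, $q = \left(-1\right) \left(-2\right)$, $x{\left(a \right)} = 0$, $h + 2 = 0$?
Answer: $169$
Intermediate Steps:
$h = -2$ ($h = -2 + 0 = -2$)
$q = 2$
$Z{\left(l \right)} = - 2 l$ ($Z{\left(l \right)} = l \left(-2\right) = - 2 l$)
$Y{\left(L \right)} = L^{2}$ ($Y{\left(L \right)} = \left(0 + L\right) L = L L = L^{2}$)
$\left(-3 + Y{\left(Z{\left(q \right)} \right)}\right)^{2} = \left(-3 + \left(\left(-2\right) 2\right)^{2}\right)^{2} = \left(-3 + \left(-4\right)^{2}\right)^{2} = \left(-3 + 16\right)^{2} = 13^{2} = 169$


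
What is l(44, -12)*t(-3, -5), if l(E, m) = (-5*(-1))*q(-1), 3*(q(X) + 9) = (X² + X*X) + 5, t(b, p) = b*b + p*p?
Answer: -3400/3 ≈ -1133.3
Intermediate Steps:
t(b, p) = b² + p²
q(X) = -22/3 + 2*X²/3 (q(X) = -9 + ((X² + X*X) + 5)/3 = -9 + ((X² + X²) + 5)/3 = -9 + (2*X² + 5)/3 = -9 + (5 + 2*X²)/3 = -9 + (5/3 + 2*X²/3) = -22/3 + 2*X²/3)
l(E, m) = -100/3 (l(E, m) = (-5*(-1))*(-22/3 + (⅔)*(-1)²) = 5*(-22/3 + (⅔)*1) = 5*(-22/3 + ⅔) = 5*(-20/3) = -100/3)
l(44, -12)*t(-3, -5) = -100*((-3)² + (-5)²)/3 = -100*(9 + 25)/3 = -100/3*34 = -3400/3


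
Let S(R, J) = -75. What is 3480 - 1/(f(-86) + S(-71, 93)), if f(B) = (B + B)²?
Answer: 102691319/29509 ≈ 3480.0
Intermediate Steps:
f(B) = 4*B² (f(B) = (2*B)² = 4*B²)
3480 - 1/(f(-86) + S(-71, 93)) = 3480 - 1/(4*(-86)² - 75) = 3480 - 1/(4*7396 - 75) = 3480 - 1/(29584 - 75) = 3480 - 1/29509 = 102691319/29509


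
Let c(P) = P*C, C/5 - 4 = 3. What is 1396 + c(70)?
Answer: 3846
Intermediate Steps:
C = 35 (C = 20 + 5*3 = 20 + 15 = 35)
c(P) = 35*P (c(P) = P*35 = 35*P)
1396 + c(70) = 1396 + 35*70 = 1396 + 2450 = 3846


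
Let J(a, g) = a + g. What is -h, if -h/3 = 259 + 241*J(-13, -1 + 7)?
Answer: -4284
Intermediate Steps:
h = 4284 (h = -3*(259 + 241*(-13 + (-1 + 7))) = -3*(259 + 241*(-13 + 6)) = -3*(259 + 241*(-7)) = -3*(259 - 1687) = -3*(-1428) = 4284)
-h = -1*4284 = -4284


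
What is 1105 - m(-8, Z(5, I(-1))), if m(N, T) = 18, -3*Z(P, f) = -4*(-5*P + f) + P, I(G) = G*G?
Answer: 1087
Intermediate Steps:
I(G) = G**2
Z(P, f) = -7*P + 4*f/3 (Z(P, f) = -(-4*(-5*P + f) + P)/3 = -(-4*(f - 5*P) + P)/3 = -((-4*f + 20*P) + P)/3 = -(-4*f + 21*P)/3 = -7*P + 4*f/3)
1105 - m(-8, Z(5, I(-1))) = 1105 - 1*18 = 1105 - 18 = 1087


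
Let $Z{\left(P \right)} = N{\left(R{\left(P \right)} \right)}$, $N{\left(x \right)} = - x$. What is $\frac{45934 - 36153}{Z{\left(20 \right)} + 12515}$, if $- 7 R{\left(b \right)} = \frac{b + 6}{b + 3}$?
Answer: $\frac{1574741}{2014941} \approx 0.78153$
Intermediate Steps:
$R{\left(b \right)} = - \frac{6 + b}{7 \left(3 + b\right)}$ ($R{\left(b \right)} = - \frac{\left(b + 6\right) \frac{1}{b + 3}}{7} = - \frac{\left(6 + b\right) \frac{1}{3 + b}}{7} = - \frac{\frac{1}{3 + b} \left(6 + b\right)}{7} = - \frac{6 + b}{7 \left(3 + b\right)}$)
$Z{\left(P \right)} = - \frac{-6 - P}{7 \left(3 + P\right)}$
$\frac{45934 - 36153}{Z{\left(20 \right)} + 12515} = \frac{45934 - 36153}{\frac{6 + 20}{7 \left(3 + 20\right)} + 12515} = \frac{9781}{\frac{1}{7} \cdot \frac{1}{23} \cdot 26 + 12515} = \frac{9781}{\frac{26}{161} + 12515} = \frac{9781}{\frac{2014941}{161}} = 9781 \cdot \frac{161}{2014941} = \frac{1574741}{2014941}$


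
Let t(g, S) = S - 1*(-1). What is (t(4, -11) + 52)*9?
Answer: 378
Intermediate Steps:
t(g, S) = 1 + S (t(g, S) = S + 1 = 1 + S)
(t(4, -11) + 52)*9 = ((1 - 11) + 52)*9 = (-10 + 52)*9 = 42*9 = 378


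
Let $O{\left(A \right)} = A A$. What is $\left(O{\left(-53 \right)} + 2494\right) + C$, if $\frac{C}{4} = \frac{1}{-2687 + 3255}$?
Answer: $\frac{753027}{142} \approx 5303.0$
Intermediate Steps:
$C = \frac{1}{142}$ ($C = \frac{4}{-2687 + 3255} = \frac{4}{568} = 4 \cdot \frac{1}{568} = \frac{1}{142} \approx 0.0070423$)
$O{\left(A \right)} = A^{2}$
$\left(O{\left(-53 \right)} + 2494\right) + C = \left(\left(-53\right)^{2} + 2494\right) + \frac{1}{142} = \left(2809 + 2494\right) + \frac{1}{142} = 5303 + \frac{1}{142} = \frac{753027}{142}$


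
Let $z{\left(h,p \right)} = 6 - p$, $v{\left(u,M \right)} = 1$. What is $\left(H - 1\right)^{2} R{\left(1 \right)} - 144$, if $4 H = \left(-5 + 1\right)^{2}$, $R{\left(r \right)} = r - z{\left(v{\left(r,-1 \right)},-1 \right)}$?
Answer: $-198$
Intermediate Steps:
$R{\left(r \right)} = -7 + r$ ($R{\left(r \right)} = r - \left(6 - -1\right) = r - \left(6 + 1\right) = r - 7 = -7 + r$)
$H = 4$ ($H = \frac{\left(-5 + 1\right)^{2}}{4} = \frac{\left(-4\right)^{2}}{4} = \frac{1}{4} \cdot 16 = 4$)
$\left(H - 1\right)^{2} R{\left(1 \right)} - 144 = \left(4 - 1\right)^{2} \left(-7 + 1\right) - 144 = 3^{2} \left(-6\right) - 144 = 9 \left(-6\right) - 144 = -54 - 144 = -198$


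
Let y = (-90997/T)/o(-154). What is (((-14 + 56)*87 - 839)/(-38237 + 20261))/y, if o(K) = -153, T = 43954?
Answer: -3155128005/272627012 ≈ -11.573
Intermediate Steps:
y = 90997/6724962 (y = -90997/43954/(-153) = -90997*1/43954*(-1/153) = -90997/43954*(-1/153) = 90997/6724962 ≈ 0.013531)
(((-14 + 56)*87 - 839)/(-38237 + 20261))/y = (((-14 + 56)*87 - 839)/(-38237 + 20261))/(90997/6724962) = ((42*87 - 839)/(-17976))*(6724962/90997) = ((3654 - 839)*(-1/17976))*(6724962/90997) = (2815*(-1/17976))*(6724962/90997) = -2815/17976*6724962/90997 = -3155128005/272627012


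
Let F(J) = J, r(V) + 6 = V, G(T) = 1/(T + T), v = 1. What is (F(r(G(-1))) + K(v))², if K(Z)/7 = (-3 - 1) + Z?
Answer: 3025/4 ≈ 756.25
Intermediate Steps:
G(T) = 1/(2*T)
r(V) = -6 + V
K(Z) = -28 + 7*Z (K(Z) = 7*((-3 - 1) + Z) = 7*(-4 + Z) = -28 + 7*Z)
(F(r(G(-1))) + K(v))² = ((-6 + (½)/(-1)) + (-28 + 7*1))² = ((-6 + (½)*(-1)) + (-28 + 7))² = ((-6 - ½) - 21)² = (-13/2 - 21)² = (-55/2)² = 3025/4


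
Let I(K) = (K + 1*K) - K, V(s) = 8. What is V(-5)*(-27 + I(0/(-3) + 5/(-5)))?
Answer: -224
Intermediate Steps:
I(K) = K (I(K) = (K + K) - K = 2*K - K = K)
V(-5)*(-27 + I(0/(-3) + 5/(-5))) = 8*(-27 + (0/(-3) + 5/(-5))) = 8*(-27 + (0*(-1/3) + 5*(-1/5))) = 8*(-27 + (0 - 1)) = 8*(-27 - 1) = 8*(-28) = -224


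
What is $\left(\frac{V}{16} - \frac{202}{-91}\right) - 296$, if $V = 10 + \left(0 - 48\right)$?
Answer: $- \frac{215601}{728} \approx -296.16$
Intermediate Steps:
$V = -38$ ($V = 10 - 48 = -38$)
$\left(\frac{V}{16} - \frac{202}{-91}\right) - 296 = \left(- \frac{38}{16} - \frac{202}{-91}\right) - 296 = \left(\left(-38\right) \frac{1}{16} - - \frac{202}{91}\right) - 296 = \left(- \frac{19}{8} + \frac{202}{91}\right) - 296 = - \frac{113}{728} - 296 = - \frac{215601}{728}$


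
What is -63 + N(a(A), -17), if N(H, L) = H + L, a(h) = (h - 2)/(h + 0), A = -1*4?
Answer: -157/2 ≈ -78.500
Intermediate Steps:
A = -4
a(h) = (-2 + h)/h
-63 + N(a(A), -17) = -63 + ((-2 - 4)/(-4) - 17) = -63 + (-1/4*(-6) - 17) = -63 + (3/2 - 17) = -63 - 31/2 = -157/2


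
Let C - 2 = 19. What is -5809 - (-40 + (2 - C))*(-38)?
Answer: -8051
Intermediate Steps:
C = 21 (C = 2 + 19 = 21)
-5809 - (-40 + (2 - C))*(-38) = -5809 - (-40 + (2 - 1*21))*(-38) = -5809 - (-40 + (2 - 21))*(-38) = -5809 - (-40 - 19)*(-38) = -5809 - (-59)*(-38) = -5809 - 1*2242 = -5809 - 2242 = -8051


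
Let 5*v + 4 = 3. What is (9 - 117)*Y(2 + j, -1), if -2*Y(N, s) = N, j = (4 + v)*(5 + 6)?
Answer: 11826/5 ≈ 2365.2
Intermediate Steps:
v = -⅕ (v = -⅘ + (⅕)*3 = -⅘ + ⅗ = -⅕ ≈ -0.20000)
j = 209/5 (j = (4 - ⅕)*(5 + 6) = (19/5)*11 = 209/5 ≈ 41.800)
Y(N, s) = -N/2
(9 - 117)*Y(2 + j, -1) = (9 - 117)*(-(2 + 209/5)/2) = -(-54)*219/5 = -108*(-219/10) = 11826/5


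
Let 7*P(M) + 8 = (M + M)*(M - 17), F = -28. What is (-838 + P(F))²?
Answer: 11249316/49 ≈ 2.2958e+5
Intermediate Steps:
P(M) = -8/7 + 2*M*(-17 + M)/7 (P(M) = -8/7 + ((M + M)*(M - 17))/7 = -8/7 + ((2*M)*(-17 + M))/7 = -8/7 + (2*M*(-17 + M))/7 = -8/7 + 2*M*(-17 + M)/7)
(-838 + P(F))² = (-838 + (-8/7 - 34/7*(-28) + (2/7)*(-28)²))² = (-838 + (-8/7 + 136 + (2/7)*784))² = (-838 + (-8/7 + 136 + 224))² = (-838 + 2512/7)² = (-3354/7)² = 11249316/49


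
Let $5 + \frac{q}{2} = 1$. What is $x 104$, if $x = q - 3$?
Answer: $-1144$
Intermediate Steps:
$q = -8$ ($q = -10 + 2 \cdot 1 = -10 + 2 = -8$)
$x = -11$ ($x = -8 - 3 = -11$)
$x 104 = \left(-11\right) 104 = -1144$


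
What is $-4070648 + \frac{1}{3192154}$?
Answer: $- \frac{12994135295791}{3192154} \approx -4.0706 \cdot 10^{6}$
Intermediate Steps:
$-4070648 + \frac{1}{3192154} = - \frac{12994135295791}{3192154}$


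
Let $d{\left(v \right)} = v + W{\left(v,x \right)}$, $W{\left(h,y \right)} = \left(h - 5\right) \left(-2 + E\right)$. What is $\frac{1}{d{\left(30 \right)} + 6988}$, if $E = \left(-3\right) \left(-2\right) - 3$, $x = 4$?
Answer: $\frac{1}{7043} \approx 0.00014199$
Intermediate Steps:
$E = 3$ ($E = 6 - 3 = 3$)
$W{\left(h,y \right)} = -5 + h$ ($W{\left(h,y \right)} = \left(h - 5\right) \left(-2 + 3\right) = \left(-5 + h\right) 1 = -5 + h$)
$d{\left(v \right)} = -5 + 2 v$ ($d{\left(v \right)} = v + \left(-5 + v\right) = -5 + 2 v$)
$\frac{1}{d{\left(30 \right)} + 6988} = \frac{1}{\left(-5 + 2 \cdot 30\right) + 6988} = \frac{1}{\left(-5 + 60\right) + 6988} = \frac{1}{55 + 6988} = \frac{1}{7043}$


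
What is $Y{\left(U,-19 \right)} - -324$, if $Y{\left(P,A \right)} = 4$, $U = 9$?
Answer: $328$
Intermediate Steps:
$Y{\left(U,-19 \right)} - -324 = 4 - -324 = 4 + 324 = 328$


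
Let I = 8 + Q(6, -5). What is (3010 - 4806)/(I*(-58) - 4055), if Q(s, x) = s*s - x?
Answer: 1796/6897 ≈ 0.26040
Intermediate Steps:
Q(s, x) = s² - x
I = 49 (I = 8 + (6² - 1*(-5)) = 8 + (36 + 5) = 8 + 41 = 49)
(3010 - 4806)/(I*(-58) - 4055) = (3010 - 4806)/(49*(-58) - 4055) = -1796/(-2842 - 4055) = -1796/(-6897) = -1796*(-1/6897) = 1796/6897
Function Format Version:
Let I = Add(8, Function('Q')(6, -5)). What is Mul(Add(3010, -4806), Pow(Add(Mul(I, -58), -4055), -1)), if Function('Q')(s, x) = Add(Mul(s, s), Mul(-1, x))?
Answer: Rational(1796, 6897) ≈ 0.26040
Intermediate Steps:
Function('Q')(s, x) = Add(Pow(s, 2), Mul(-1, x))
I = 49 (I = Add(8, Add(Pow(6, 2), Mul(-1, -5))) = Add(8, Add(36, 5)) = Add(8, 41) = 49)
Mul(Add(3010, -4806), Pow(Add(Mul(I, -58), -4055), -1)) = Mul(Add(3010, -4806), Pow(Add(Mul(49, -58), -4055), -1)) = Mul(-1796, Pow(Add(-2842, -4055), -1)) = Mul(-1796, Pow(-6897, -1)) = Mul(-1796, Rational(-1, 6897)) = Rational(1796, 6897)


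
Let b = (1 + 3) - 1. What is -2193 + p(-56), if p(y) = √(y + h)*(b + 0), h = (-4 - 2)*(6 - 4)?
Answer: -2193 + 6*I*√17 ≈ -2193.0 + 24.739*I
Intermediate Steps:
h = -12 (h = -6*2 = -12)
b = 3 (b = 4 - 1 = 3)
p(y) = 3*√(-12 + y) (p(y) = √(y - 12)*(3 + 0) = √(-12 + y)*3 = 3*√(-12 + y))
-2193 + p(-56) = -2193 + 3*√(-12 - 56) = -2193 + 3*√(-68) = -2193 + 3*(2*I*√17) = -2193 + 6*I*√17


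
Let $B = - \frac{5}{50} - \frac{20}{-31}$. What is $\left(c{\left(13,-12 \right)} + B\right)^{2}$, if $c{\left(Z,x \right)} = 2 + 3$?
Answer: $\frac{2954961}{96100} \approx 30.749$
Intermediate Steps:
$c{\left(Z,x \right)} = 5$
$B = \frac{169}{310}$ ($B = \left(-5\right) \frac{1}{50} - - \frac{20}{31} = - \frac{1}{10} + \frac{20}{31} = \frac{169}{310} \approx 0.54516$)
$\left(c{\left(13,-12 \right)} + B\right)^{2} = \left(5 + \frac{169}{310}\right)^{2} = \left(\frac{1719}{310}\right)^{2} = \frac{2954961}{96100}$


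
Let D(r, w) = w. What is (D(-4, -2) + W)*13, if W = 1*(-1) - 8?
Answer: -143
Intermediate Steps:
W = -9 (W = -1 - 8 = -9)
(D(-4, -2) + W)*13 = (-2 - 9)*13 = -11*13 = -143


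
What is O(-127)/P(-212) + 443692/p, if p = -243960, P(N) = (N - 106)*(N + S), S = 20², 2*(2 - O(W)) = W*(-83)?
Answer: -2103364939/1215408720 ≈ -1.7306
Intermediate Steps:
O(W) = 2 + 83*W/2 (O(W) = 2 - W*(-83)/2 = 2 - (-83)*W/2 = 2 + 83*W/2)
S = 400
P(N) = (-106 + N)*(400 + N) (P(N) = (N - 106)*(N + 400) = (-106 + N)*(400 + N))
O(-127)/P(-212) + 443692/p = (2 + (83/2)*(-127))/(-42400 + (-212)² + 294*(-212)) + 443692/(-243960) = (2 - 10541/2)/(-42400 + 44944 - 62328) + 443692*(-1/243960) = -10537/2/(-59784) - 110923/60990 = -10537/2*(-1/59784) - 110923/60990 = 10537/119568 - 110923/60990 = -2103364939/1215408720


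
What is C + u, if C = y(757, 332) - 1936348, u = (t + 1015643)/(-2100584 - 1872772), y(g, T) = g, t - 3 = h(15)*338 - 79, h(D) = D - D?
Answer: -7690793128963/3973356 ≈ -1.9356e+6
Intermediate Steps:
h(D) = 0
t = -76 (t = 3 + (0*338 - 79) = 3 + (0 - 79) = 3 - 79 = -76)
u = -1015567/3973356 (u = (-76 + 1015643)/(-2100584 - 1872772) = 1015567/(-3973356) = 1015567*(-1/3973356) = -1015567/3973356 ≈ -0.25559)
C = -1935591 (C = 757 - 1936348 = -1935591)
C + u = -1935591 - 1015567/3973356 = -7690793128963/3973356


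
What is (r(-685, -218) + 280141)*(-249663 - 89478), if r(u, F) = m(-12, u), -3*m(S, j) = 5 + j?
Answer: -95084170841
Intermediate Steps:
m(S, j) = -5/3 - j/3 (m(S, j) = -(5 + j)/3 = -5/3 - j/3)
r(u, F) = -5/3 - u/3
(r(-685, -218) + 280141)*(-249663 - 89478) = ((-5/3 - ⅓*(-685)) + 280141)*(-249663 - 89478) = ((-5/3 + 685/3) + 280141)*(-339141) = (680/3 + 280141)*(-339141) = (841103/3)*(-339141) = -95084170841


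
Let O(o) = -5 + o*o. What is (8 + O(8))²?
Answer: 4489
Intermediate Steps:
O(o) = -5 + o²
(8 + O(8))² = (8 + (-5 + 8²))² = (8 + (-5 + 64))² = (8 + 59)² = 67² = 4489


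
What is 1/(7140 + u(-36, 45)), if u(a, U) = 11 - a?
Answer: 1/7187 ≈ 0.00013914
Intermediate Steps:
1/(7140 + u(-36, 45)) = 1/(7140 + (11 - 1*(-36))) = 1/(7140 + (11 + 36)) = 1/(7140 + 47) = 1/7187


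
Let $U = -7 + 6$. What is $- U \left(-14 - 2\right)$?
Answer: $-16$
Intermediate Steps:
$U = -1$
$- U \left(-14 - 2\right) = - \left(-1\right) \left(-14 - 2\right) = - \left(-1\right) \left(-16\right) = \left(-1\right) 16 = -16$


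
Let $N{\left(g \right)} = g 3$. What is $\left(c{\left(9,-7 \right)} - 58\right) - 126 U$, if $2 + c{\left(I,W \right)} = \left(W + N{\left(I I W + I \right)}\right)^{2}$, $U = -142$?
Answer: $2843593$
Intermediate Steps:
$N{\left(g \right)} = 3 g$
$c{\left(I,W \right)} = -2 + \left(W + 3 I + 3 W I^{2}\right)^{2}$ ($c{\left(I,W \right)} = -2 + \left(W + 3 \left(I I W + I\right)\right)^{2} = -2 + \left(W + 3 \left(I^{2} W + I\right)\right)^{2} = -2 + \left(W + 3 \left(W I^{2} + I\right)\right)^{2} = -2 + \left(W + 3 \left(I + W I^{2}\right)\right)^{2} = -2 + \left(W + \left(3 I + 3 W I^{2}\right)\right)^{2} = -2 + \left(W + 3 I + 3 W I^{2}\right)^{2}$)
$\left(c{\left(9,-7 \right)} - 58\right) - 126 U = \left(\left(-2 + \left(-7 + 3 \cdot 9 \left(1 + 9 \left(-7\right)\right)\right)^{2}\right) - 58\right) - -17892 = \left(\left(-2 + \left(-7 + 3 \cdot 9 \left(1 - 63\right)\right)^{2}\right) - 58\right) + 17892 = \left(\left(-2 + \left(-7 + 3 \cdot 9 \left(-62\right)\right)^{2}\right) - 58\right) + 17892 = \left(\left(-2 + \left(-7 - 1674\right)^{2}\right) - 58\right) + 17892 = \left(\left(-2 + \left(-1681\right)^{2}\right) - 58\right) + 17892 = \left(\left(-2 + 2825761\right) - 58\right) + 17892 = \left(2825759 - 58\right) + 17892 = 2825701 + 17892 = 2843593$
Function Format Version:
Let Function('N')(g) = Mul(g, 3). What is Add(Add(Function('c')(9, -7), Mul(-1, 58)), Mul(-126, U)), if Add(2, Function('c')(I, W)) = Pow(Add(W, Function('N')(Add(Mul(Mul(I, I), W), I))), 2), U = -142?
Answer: 2843593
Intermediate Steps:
Function('N')(g) = Mul(3, g)
Function('c')(I, W) = Add(-2, Pow(Add(W, Mul(3, I), Mul(3, W, Pow(I, 2))), 2)) (Function('c')(I, W) = Add(-2, Pow(Add(W, Mul(3, Add(Mul(Mul(I, I), W), I))), 2)) = Add(-2, Pow(Add(W, Mul(3, Add(Mul(Pow(I, 2), W), I))), 2)) = Add(-2, Pow(Add(W, Mul(3, Add(Mul(W, Pow(I, 2)), I))), 2)) = Add(-2, Pow(Add(W, Mul(3, Add(I, Mul(W, Pow(I, 2))))), 2)) = Add(-2, Pow(Add(W, Add(Mul(3, I), Mul(3, W, Pow(I, 2)))), 2)) = Add(-2, Pow(Add(W, Mul(3, I), Mul(3, W, Pow(I, 2))), 2)))
Add(Add(Function('c')(9, -7), Mul(-1, 58)), Mul(-126, U)) = Add(Add(Add(-2, Pow(Add(-7, Mul(3, 9, Add(1, Mul(9, -7)))), 2)), Mul(-1, 58)), Mul(-126, -142)) = Add(Add(Add(-2, Pow(Add(-7, Mul(3, 9, Add(1, -63))), 2)), -58), 17892) = Add(Add(Add(-2, Pow(Add(-7, Mul(3, 9, -62)), 2)), -58), 17892) = Add(Add(Add(-2, Pow(Add(-7, -1674), 2)), -58), 17892) = Add(Add(Add(-2, Pow(-1681, 2)), -58), 17892) = Add(Add(Add(-2, 2825761), -58), 17892) = Add(Add(2825759, -58), 17892) = Add(2825701, 17892) = 2843593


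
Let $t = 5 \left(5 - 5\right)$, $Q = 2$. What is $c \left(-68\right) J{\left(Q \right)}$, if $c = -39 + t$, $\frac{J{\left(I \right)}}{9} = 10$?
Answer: $238680$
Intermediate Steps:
$t = 0$ ($t = 5 \cdot 0 = 0$)
$J{\left(I \right)} = 90$ ($J{\left(I \right)} = 9 \cdot 10 = 90$)
$c = -39$ ($c = -39 + 0 = -39$)
$c \left(-68\right) J{\left(Q \right)} = \left(-39\right) \left(-68\right) 90 = 2652 \cdot 90 = 238680$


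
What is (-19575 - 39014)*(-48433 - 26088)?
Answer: 4366110869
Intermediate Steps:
(-19575 - 39014)*(-48433 - 26088) = -58589*(-74521) = 4366110869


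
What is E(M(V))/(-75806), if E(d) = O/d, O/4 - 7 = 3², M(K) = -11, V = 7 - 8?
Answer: 32/416933 ≈ 7.6751e-5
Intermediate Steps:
V = -1
O = 64 (O = 28 + 4*3² = 28 + 4*9 = 28 + 36 = 64)
E(d) = 64/d
E(M(V))/(-75806) = (64/(-11))/(-75806) = (64*(-1/11))*(-1/75806) = -64/11*(-1/75806) = 32/416933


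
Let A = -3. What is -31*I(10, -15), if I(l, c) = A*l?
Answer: 930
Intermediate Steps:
I(l, c) = -3*l
-31*I(10, -15) = -(-93)*10 = -31*(-30) = 930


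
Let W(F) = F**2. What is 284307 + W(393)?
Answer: 438756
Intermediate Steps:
284307 + W(393) = 284307 + 393**2 = 284307 + 154449 = 438756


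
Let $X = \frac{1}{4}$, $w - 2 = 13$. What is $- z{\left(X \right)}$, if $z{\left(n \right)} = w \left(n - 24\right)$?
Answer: $\frac{1425}{4} \approx 356.25$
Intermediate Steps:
$w = 15$ ($w = 2 + 13 = 15$)
$X = \frac{1}{4} \approx 0.25$
$z{\left(n \right)} = -360 + 15 n$ ($z{\left(n \right)} = 15 \left(n - 24\right) = 15 \left(-24 + n\right) = -360 + 15 n$)
$- z{\left(X \right)} = - (-360 + 15 \cdot \frac{1}{4}) = - (-360 + \frac{15}{4}) = \left(-1\right) \left(- \frac{1425}{4}\right) = \frac{1425}{4}$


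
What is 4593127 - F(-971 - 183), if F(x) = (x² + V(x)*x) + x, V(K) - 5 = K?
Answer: 1936619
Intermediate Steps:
V(K) = 5 + K
F(x) = x + x² + x*(5 + x) (F(x) = (x² + (5 + x)*x) + x = (x² + x*(5 + x)) + x = x + x² + x*(5 + x))
4593127 - F(-971 - 183) = 4593127 - 2*(-971 - 183)*(3 + (-971 - 183)) = 4593127 - 2*(-1154)*(3 - 1154) = 4593127 - 2*(-1154)*(-1151) = 4593127 - 1*2656508 = 4593127 - 2656508 = 1936619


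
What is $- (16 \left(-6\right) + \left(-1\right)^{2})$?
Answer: $95$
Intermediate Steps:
$- (16 \left(-6\right) + \left(-1\right)^{2}) = - (-96 + 1) = \left(-1\right) \left(-95\right) = 95$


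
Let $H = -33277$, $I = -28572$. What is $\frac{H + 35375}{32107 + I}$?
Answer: $\frac{2098}{3535} \approx 0.59349$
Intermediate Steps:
$\frac{H + 35375}{32107 + I} = \frac{-33277 + 35375}{32107 - 28572} = \frac{2098}{3535}$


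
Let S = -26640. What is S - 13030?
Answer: -39670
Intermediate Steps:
S - 13030 = -26640 - 13030 = -39670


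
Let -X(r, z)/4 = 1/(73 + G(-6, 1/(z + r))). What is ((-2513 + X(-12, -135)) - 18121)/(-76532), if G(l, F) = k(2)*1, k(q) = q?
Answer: 773777/2869950 ≈ 0.26961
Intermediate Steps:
G(l, F) = 2 (G(l, F) = 2*1 = 2)
X(r, z) = -4/75 (X(r, z) = -4/(73 + 2) = -4/75)
((-2513 + X(-12, -135)) - 18121)/(-76532) = ((-2513 - 4/75) - 18121)/(-76532) = (-188479/75 - 18121)*(-1/76532) = -1547554/75*(-1/76532) = 773777/2869950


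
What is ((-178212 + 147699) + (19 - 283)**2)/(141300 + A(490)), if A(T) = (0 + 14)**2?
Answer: 39183/141496 ≈ 0.27692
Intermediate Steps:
A(T) = 196 (A(T) = 14**2 = 196)
((-178212 + 147699) + (19 - 283)**2)/(141300 + A(490)) = ((-178212 + 147699) + (19 - 283)**2)/(141300 + 196) = (-30513 + (-264)**2)/141496 = (-30513 + 69696)*(1/141496) = 39183*(1/141496) = 39183/141496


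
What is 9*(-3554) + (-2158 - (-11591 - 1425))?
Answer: -21128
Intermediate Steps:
9*(-3554) + (-2158 - (-11591 - 1425)) = -31986 + (-2158 - 1*(-13016)) = -31986 + (-2158 + 13016) = -31986 + 10858 = -21128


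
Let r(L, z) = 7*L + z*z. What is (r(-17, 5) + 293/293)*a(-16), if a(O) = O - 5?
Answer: 1953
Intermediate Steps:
a(O) = -5 + O
r(L, z) = z**2 + 7*L (r(L, z) = 7*L + z**2 = z**2 + 7*L)
(r(-17, 5) + 293/293)*a(-16) = ((5**2 + 7*(-17)) + 293/293)*(-5 - 16) = ((25 - 119) + 293*(1/293))*(-21) = (-94 + 1)*(-21) = -93*(-21) = 1953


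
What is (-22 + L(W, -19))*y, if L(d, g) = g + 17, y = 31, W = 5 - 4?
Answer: -744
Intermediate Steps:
W = 1
L(d, g) = 17 + g
(-22 + L(W, -19))*y = (-22 + (17 - 19))*31 = (-22 - 2)*31 = -24*31 = -744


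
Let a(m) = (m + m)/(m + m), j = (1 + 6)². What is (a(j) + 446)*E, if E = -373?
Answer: -166731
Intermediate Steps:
j = 49 (j = 7² = 49)
a(m) = 1 (a(m) = (2*m)/((2*m)) = (2*m)*(1/(2*m)) = 1)
(a(j) + 446)*E = (1 + 446)*(-373) = 447*(-373) = -166731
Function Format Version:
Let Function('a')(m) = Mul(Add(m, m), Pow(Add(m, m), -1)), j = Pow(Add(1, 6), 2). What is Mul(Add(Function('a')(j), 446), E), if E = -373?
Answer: -166731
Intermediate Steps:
j = 49 (j = Pow(7, 2) = 49)
Function('a')(m) = 1 (Function('a')(m) = Mul(Mul(2, m), Pow(Mul(2, m), -1)) = Mul(Mul(2, m), Mul(Rational(1, 2), Pow(m, -1))) = 1)
Mul(Add(Function('a')(j), 446), E) = Mul(Add(1, 446), -373) = Mul(447, -373) = -166731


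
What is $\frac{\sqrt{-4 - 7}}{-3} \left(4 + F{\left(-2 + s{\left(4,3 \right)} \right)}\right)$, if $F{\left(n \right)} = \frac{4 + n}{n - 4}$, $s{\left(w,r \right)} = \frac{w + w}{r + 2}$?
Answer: $- \frac{35 i \sqrt{11}}{33} \approx - 3.5176 i$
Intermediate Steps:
$s{\left(w,r \right)} = \frac{2 w}{2 + r}$
$F{\left(n \right)} = \frac{4 + n}{-4 + n}$
$\frac{\sqrt{-4 - 7}}{-3} \left(4 + F{\left(-2 + s{\left(4,3 \right)} \right)}\right) = \frac{\sqrt{-4 - 7}}{-3} \left(4 + \frac{4 - \left(2 - \frac{8}{2 + 3}\right)}{-4 - \left(2 - \frac{8}{2 + 3}\right)}\right) = \sqrt{-11} \left(- \frac{1}{3}\right) \left(4 + \frac{4 - \left(2 - \frac{8}{5}\right)}{-4 - \left(2 - \frac{8}{5}\right)}\right) = i \sqrt{11} \left(- \frac{1}{3}\right) \left(4 + \frac{4 - \left(2 - \frac{8}{5}\right)}{-4 - \left(2 - \frac{8}{5}\right)}\right) = - \frac{i \sqrt{11}}{3} \left(4 + \frac{4 + \left(-2 + \frac{8}{5}\right)}{-4 + \left(-2 + \frac{8}{5}\right)}\right) = - \frac{i \sqrt{11}}{3} \left(4 + \frac{4 - \frac{2}{5}}{-4 - \frac{2}{5}}\right) = - \frac{i \sqrt{11}}{3} \left(4 + \frac{1}{- \frac{22}{5}} \cdot \frac{18}{5}\right) = - \frac{i \sqrt{11}}{3} \left(4 - \frac{9}{11}\right) = - \frac{i \sqrt{11}}{3} \cdot \frac{35}{11} = - \frac{35 i \sqrt{11}}{33}$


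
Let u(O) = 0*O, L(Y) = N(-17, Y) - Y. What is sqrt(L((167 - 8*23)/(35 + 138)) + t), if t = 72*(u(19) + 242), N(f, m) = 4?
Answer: sqrt(521605553)/173 ≈ 132.02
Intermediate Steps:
L(Y) = 4 - Y
u(O) = 0
t = 17424 (t = 72*(0 + 242) = 72*242 = 17424)
sqrt(L((167 - 8*23)/(35 + 138)) + t) = sqrt((4 - (167 - 8*23)/(35 + 138)) + 17424) = sqrt((4 - (167 - 184)/173) + 17424) = sqrt((4 - (-17)/173) + 17424) = sqrt((4 - 1*(-17/173)) + 17424) = sqrt((4 + 17/173) + 17424) = sqrt(709/173 + 17424) = sqrt(3015061/173) = sqrt(521605553)/173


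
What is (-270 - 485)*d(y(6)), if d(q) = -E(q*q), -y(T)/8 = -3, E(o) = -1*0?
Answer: 0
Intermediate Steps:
E(o) = 0
y(T) = 24 (y(T) = -8*(-3) = 24)
d(q) = 0 (d(q) = -1*0 = 0)
(-270 - 485)*d(y(6)) = (-270 - 485)*0 = -755*0 = 0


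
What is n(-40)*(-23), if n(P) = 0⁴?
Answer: 0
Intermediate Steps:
n(P) = 0
n(-40)*(-23) = 0*(-23) = 0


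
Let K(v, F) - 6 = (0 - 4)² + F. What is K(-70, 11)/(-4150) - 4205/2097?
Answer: -17519951/8702550 ≈ -2.0132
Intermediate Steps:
K(v, F) = 22 + F (K(v, F) = 6 + ((0 - 4)² + F) = 6 + ((-4)² + F) = 6 + (16 + F) = 22 + F)
K(-70, 11)/(-4150) - 4205/2097 = (22 + 11)/(-4150) - 4205/2097 = 33*(-1/4150) - 4205*1/2097 = -33/4150 - 4205/2097 = -17519951/8702550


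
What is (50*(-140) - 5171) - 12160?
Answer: -24331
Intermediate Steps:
(50*(-140) - 5171) - 12160 = (-7000 - 5171) - 12160 = -12171 - 12160 = -24331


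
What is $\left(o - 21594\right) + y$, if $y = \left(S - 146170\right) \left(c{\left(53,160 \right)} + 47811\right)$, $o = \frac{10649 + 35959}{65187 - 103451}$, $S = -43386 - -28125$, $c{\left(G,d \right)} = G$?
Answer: $- \frac{36957069065600}{4783} \approx -7.7268 \cdot 10^{9}$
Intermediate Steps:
$S = -15261$ ($S = -43386 + 28125 = -15261$)
$o = - \frac{5826}{4783}$ ($o = \frac{46608}{-38264} = 46608 \left(- \frac{1}{38264}\right) = - \frac{5826}{4783} \approx -1.2181$)
$y = -7726733384$ ($y = \left(-15261 - 146170\right) \left(53 + 47811\right) = \left(-161431\right) 47864 = -7726733384$)
$\left(o - 21594\right) + y = \left(- \frac{5826}{4783} - 21594\right) - 7726733384 = - \frac{103289928}{4783} - 7726733384 = - \frac{36957069065600}{4783}$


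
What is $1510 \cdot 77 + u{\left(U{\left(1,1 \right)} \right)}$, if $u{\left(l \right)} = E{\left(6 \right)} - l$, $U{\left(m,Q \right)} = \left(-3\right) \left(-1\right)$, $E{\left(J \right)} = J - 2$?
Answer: $116271$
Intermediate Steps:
$E{\left(J \right)} = -2 + J$ ($E{\left(J \right)} = J - 2 = -2 + J$)
$U{\left(m,Q \right)} = 3$
$u{\left(l \right)} = 4 - l$ ($u{\left(l \right)} = \left(-2 + 6\right) - l = 4 - l$)
$1510 \cdot 77 + u{\left(U{\left(1,1 \right)} \right)} = 1510 \cdot 77 + \left(4 - 3\right) = 116270 + \left(4 - 3\right) = 116270 + 1 = 116271$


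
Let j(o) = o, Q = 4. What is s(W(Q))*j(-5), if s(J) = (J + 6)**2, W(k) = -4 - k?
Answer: -20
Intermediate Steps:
s(J) = (6 + J)**2
s(W(Q))*j(-5) = (6 + (-4 - 1*4))**2*(-5) = (6 + (-4 - 4))**2*(-5) = (6 - 8)**2*(-5) = (-2)**2*(-5) = 4*(-5) = -20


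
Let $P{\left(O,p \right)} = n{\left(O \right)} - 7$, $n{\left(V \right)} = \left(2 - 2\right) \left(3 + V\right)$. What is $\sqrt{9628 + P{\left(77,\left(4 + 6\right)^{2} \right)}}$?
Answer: $3 \sqrt{1069} \approx 98.087$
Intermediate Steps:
$n{\left(V \right)} = 0$ ($n{\left(V \right)} = 0 \left(3 + V\right) = 0$)
$P{\left(O,p \right)} = -7$ ($P{\left(O,p \right)} = 0 - 7 = -7$)
$\sqrt{9628 + P{\left(77,\left(4 + 6\right)^{2} \right)}} = \sqrt{9628 - 7} = \sqrt{9621} = 3 \sqrt{1069}$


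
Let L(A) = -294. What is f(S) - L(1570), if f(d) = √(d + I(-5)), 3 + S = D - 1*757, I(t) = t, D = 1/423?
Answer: 294 + I*√15208918/141 ≈ 294.0 + 27.659*I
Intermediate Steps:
D = 1/423 ≈ 0.0023641
S = -321479/423 (S = -3 + (1/423 - 1*757) = -3 + (1/423 - 757) = -3 - 320210/423 = -321479/423 ≈ -760.00)
f(d) = √(-5 + d) (f(d) = √(d - 5) = √(-5 + d))
f(S) - L(1570) = √(-5 - 321479/423) - 1*(-294) = √(-323594/423) + 294 = I*√15208918/141 + 294 = 294 + I*√15208918/141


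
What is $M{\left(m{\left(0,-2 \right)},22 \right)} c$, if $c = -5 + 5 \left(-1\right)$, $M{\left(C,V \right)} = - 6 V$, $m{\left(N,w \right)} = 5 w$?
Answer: $1320$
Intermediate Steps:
$c = -10$ ($c = -5 - 5 = -10$)
$M{\left(m{\left(0,-2 \right)},22 \right)} c = \left(-6\right) 22 \left(-10\right) = \left(-132\right) \left(-10\right) = 1320$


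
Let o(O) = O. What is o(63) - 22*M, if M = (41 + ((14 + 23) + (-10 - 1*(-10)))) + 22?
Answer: -2137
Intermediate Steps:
M = 100 (M = (41 + (37 + (-10 + 10))) + 22 = (41 + (37 + 0)) + 22 = (41 + 37) + 22 = 78 + 22 = 100)
o(63) - 22*M = 63 - 22*100 = 63 - 1*2200 = 63 - 2200 = -2137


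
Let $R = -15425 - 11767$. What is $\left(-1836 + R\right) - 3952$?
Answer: $-32980$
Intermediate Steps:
$R = -27192$ ($R = -15425 - 11767 = -27192$)
$\left(-1836 + R\right) - 3952 = \left(-1836 - 27192\right) - 3952 = -29028 - 3952 = -32980$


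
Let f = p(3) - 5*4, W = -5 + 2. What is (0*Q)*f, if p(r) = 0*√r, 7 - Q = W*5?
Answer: 0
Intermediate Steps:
W = -3
Q = 22 (Q = 7 - (-3)*5 = 7 - 1*(-15) = 7 + 15 = 22)
p(r) = 0
f = -20 (f = 0 - 5*4 = 0 - 20 = -20)
(0*Q)*f = (0*22)*(-20) = 0*(-20) = 0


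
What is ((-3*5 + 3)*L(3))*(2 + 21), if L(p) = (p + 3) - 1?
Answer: -1380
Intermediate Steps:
L(p) = 2 + p (L(p) = (3 + p) - 1 = 2 + p)
((-3*5 + 3)*L(3))*(2 + 21) = ((-3*5 + 3)*(2 + 3))*(2 + 21) = ((-15 + 3)*5)*23 = -12*5*23 = -60*23 = -1380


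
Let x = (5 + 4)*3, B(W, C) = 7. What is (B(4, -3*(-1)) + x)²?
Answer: 1156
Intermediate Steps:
x = 27 (x = 9*3 = 27)
(B(4, -3*(-1)) + x)² = (7 + 27)² = 34² = 1156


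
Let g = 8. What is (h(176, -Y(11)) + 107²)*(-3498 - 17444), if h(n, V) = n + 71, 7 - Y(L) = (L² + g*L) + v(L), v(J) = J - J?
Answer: -244937632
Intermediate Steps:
v(J) = 0
Y(L) = 7 - L² - 8*L (Y(L) = 7 - ((L² + 8*L) + 0) = 7 - (L² + 8*L) = 7 + (-L² - 8*L) = 7 - L² - 8*L)
h(n, V) = 71 + n
(h(176, -Y(11)) + 107²)*(-3498 - 17444) = ((71 + 176) + 107²)*(-3498 - 17444) = (247 + 11449)*(-20942) = 11696*(-20942) = -244937632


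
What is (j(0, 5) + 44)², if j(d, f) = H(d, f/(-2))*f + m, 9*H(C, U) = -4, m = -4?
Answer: 115600/81 ≈ 1427.2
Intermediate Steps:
H(C, U) = -4/9 (H(C, U) = (⅑)*(-4) = -4/9)
j(d, f) = -4 - 4*f/9 (j(d, f) = -4*f/9 - 4 = -4 - 4*f/9)
(j(0, 5) + 44)² = ((-4 - 4/9*5) + 44)² = ((-4 - 20/9) + 44)² = (-56/9 + 44)² = (340/9)² = 115600/81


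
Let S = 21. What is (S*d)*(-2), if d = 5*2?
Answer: -420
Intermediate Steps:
d = 10
(S*d)*(-2) = (21*10)*(-2) = 210*(-2) = -420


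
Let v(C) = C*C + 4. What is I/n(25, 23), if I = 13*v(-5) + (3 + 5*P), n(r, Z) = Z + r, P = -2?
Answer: 185/24 ≈ 7.7083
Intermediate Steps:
v(C) = 4 + C² (v(C) = C² + 4 = 4 + C²)
I = 370 (I = 13*(4 + (-5)²) + (3 + 5*(-2)) = 13*(4 + 25) + (3 - 10) = 13*29 - 7 = 377 - 7 = 370)
I/n(25, 23) = 370/(23 + 25) = 370/48 = 370*(1/48) = 185/24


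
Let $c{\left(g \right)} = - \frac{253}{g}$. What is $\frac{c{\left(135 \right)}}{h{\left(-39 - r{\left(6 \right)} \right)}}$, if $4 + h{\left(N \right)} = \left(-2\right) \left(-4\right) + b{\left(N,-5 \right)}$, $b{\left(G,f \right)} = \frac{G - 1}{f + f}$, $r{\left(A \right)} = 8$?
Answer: $- \frac{23}{108} \approx -0.21296$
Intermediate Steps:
$b{\left(G,f \right)} = \frac{-1 + G}{2 f}$
$h{\left(N \right)} = \frac{41}{10} - \frac{N}{10}$ ($h{\left(N \right)} = -4 + \left(\left(-2\right) \left(-4\right) + \frac{-1 + N}{2 \left(-5\right)}\right) = -4 + \left(8 + \frac{1}{2} \left(- \frac{1}{5}\right) \left(-1 + N\right)\right) = -4 + \left(8 - \left(- \frac{1}{10} + \frac{N}{10}\right)\right) = -4 - \left(- \frac{81}{10} + \frac{N}{10}\right) = \frac{41}{10} - \frac{N}{10}$)
$\frac{c{\left(135 \right)}}{h{\left(-39 - r{\left(6 \right)} \right)}} = \frac{\left(-253\right) \frac{1}{135}}{\frac{41}{10} - \frac{-39 - 8}{10}} = - \frac{253}{135 \left(\frac{41}{10} - - \frac{47}{10}\right)} = - \frac{253}{135 \left(\frac{41}{10} + \frac{47}{10}\right)} = - \frac{253}{135 \cdot \frac{44}{5}} = \left(- \frac{253}{135}\right) \frac{5}{44} = - \frac{23}{108}$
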